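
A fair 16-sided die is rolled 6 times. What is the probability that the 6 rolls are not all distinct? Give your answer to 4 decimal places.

0.6563

P(all 6 different) = 16/16 · 15/16 · ··· · 11/16 ≈ 0.3437.
P(at least two equal) = 1 − 0.3437 = 0.6563.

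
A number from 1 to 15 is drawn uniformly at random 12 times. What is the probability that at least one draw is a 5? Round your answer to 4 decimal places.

P(no draw is a 5) = (14/15)^12 ≈ 0.4370.
P(at least one) = 1 − 0.4370 = 0.5630.

0.5630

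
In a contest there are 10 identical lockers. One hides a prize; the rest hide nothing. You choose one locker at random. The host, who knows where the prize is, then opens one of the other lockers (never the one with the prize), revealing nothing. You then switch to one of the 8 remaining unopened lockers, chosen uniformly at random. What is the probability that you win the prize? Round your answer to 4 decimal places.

Your original locker holds the prize with probability 1/10, so the other 9 collectively hold it with probability 9/10.
The host can always find an empty locker to open, so this doesn't change that 9/10; it is now spread over the 8 remaining unopened lockers.
P(win by switching) = (9/10) · (1/8) = 9/80 ≈ 0.1125.

0.1125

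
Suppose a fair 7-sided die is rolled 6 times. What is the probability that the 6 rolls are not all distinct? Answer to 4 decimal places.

0.9572

P(all 6 different) = 7/7 · 6/7 · ··· · 2/7 ≈ 0.0428.
P(at least two equal) = 1 − 0.0428 = 0.9572.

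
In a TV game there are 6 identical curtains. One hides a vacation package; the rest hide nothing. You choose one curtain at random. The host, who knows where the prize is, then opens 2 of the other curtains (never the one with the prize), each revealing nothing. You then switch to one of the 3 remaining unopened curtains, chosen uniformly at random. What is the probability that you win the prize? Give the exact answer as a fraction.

Your original curtain holds the prize with probability 1/6, so the other 5 collectively hold it with probability 5/6.
The host can always find 2 empty curtains to open, so the reveals don't change that 5/6; it is now spread over the 3 remaining unopened curtains.
P(win by switching) = (5/6) · (1/3) = 5/18.

5/18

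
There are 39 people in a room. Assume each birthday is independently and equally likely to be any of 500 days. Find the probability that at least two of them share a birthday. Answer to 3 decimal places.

It's easier to compute the probability that all 39 are distinct.
P(all distinct) = 500/500 · 499/500 · ··· · 462/500 ≈ 0.218.
So the probability of at least one match is 1 − 0.218 = 0.782.

0.782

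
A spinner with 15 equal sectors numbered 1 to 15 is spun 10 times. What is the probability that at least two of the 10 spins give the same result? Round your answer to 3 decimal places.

0.981

P(all 10 different) = 15/15 · 14/15 · ··· · 6/15 ≈ 0.019.
P(at least two equal) = 1 − 0.019 = 0.981.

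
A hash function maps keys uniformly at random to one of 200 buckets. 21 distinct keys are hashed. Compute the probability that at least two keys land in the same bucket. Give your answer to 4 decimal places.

0.6631

It's easier to compute the probability that all 21 are distinct.
P(all distinct) = 200/200 · 199/200 · ··· · 180/200 ≈ 0.3369.
So the probability of at least one match is 1 − 0.3369 = 0.6631.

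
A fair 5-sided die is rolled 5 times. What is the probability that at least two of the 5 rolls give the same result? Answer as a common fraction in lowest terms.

P(all 5 different) = 5/5 · 4/5 · ··· · 1/5 = 24/625.
P(at least two equal) = 1 − 24/625 = 601/625.

601/625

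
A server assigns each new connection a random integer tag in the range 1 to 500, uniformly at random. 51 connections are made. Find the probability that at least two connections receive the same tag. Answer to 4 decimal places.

It's easier to compute the probability that all 51 are distinct.
P(all distinct) = 500/500 · 499/500 · ··· · 450/500 ≈ 0.0713.
So the probability of at least one match is 1 − 0.0713 = 0.9287.

0.9287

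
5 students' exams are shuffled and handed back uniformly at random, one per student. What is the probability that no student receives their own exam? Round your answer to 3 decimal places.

This is the derangement probability: permutations of 5 with no fixed point.
D(5) = 5! · (1 − 1/1! + 1/2! − ··· + (−1)^5/5!) = 44.
P = 44/120 = 11/30 ≈ 0.367.

0.367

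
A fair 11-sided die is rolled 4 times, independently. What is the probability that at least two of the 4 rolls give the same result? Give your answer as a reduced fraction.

P(all 4 different) = 11/11 · 10/11 · ··· · 8/11 = 720/1331.
P(at least two equal) = 1 − 720/1331 = 611/1331.

611/1331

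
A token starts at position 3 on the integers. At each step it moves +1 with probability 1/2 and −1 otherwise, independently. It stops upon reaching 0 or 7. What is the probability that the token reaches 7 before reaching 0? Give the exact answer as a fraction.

3/7

With a fair step, P(i) = ½P(i−1) + ½P(i+1) with P(0)=0, P(7)=1 has the linear solution P(i) = i/7.
P(3) = 3/7.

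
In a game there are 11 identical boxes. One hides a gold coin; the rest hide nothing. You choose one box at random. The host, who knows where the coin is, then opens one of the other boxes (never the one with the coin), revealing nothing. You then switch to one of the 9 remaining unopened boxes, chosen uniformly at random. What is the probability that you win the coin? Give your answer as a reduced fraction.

10/99

Your original box holds the coin with probability 1/11, so the other 10 collectively hold it with probability 10/11.
The host can always find an empty box to open, so this doesn't change that 10/11; it is now spread over the 9 remaining unopened boxes.
P(win by switching) = (10/11) · (1/9) = 10/99.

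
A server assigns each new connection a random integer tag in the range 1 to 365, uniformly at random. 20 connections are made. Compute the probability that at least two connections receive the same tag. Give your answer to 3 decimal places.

It's easier to compute the probability that all 20 are distinct.
P(all distinct) = 365/365 · 364/365 · ··· · 346/365 ≈ 0.589.
So the probability of at least one match is 1 − 0.589 = 0.411.

0.411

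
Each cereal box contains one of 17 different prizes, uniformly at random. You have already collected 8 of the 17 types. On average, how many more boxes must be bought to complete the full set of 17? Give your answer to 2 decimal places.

Starting from 8 distinct types, each trial gives a new one with probability (17−i)/17 when i types are held, so the wait for the next new type is 17/(17−i).
E = 17/9 + 17/8 + 17/7 + 17/6 + 17/5 + 17/4 + 17/3 + 17/2 + 17/1 = 121193/2520 ≈ 48.09.

48.09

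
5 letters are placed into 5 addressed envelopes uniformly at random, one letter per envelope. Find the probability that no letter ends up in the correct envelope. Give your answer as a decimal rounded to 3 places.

0.367

This is the derangement probability: permutations of 5 with no fixed point.
D(5) = 5! · (1 − 1/1! + 1/2! − ··· + (−1)^5/5!) = 44.
P = 44/120 = 11/30 ≈ 0.367.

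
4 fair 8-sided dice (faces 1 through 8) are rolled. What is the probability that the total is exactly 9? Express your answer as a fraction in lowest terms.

There are 8^4 = 4096 equally likely outcomes.
The number of ordered 4-tuples from {1,…,8} summing to 9 is 56.
P(sum = 9) = 56/4096 = 7/512.

7/512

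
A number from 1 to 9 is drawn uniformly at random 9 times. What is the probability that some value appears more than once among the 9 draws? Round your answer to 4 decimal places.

P(all 9 different) = 9/9 · 8/9 · ··· · 1/9 ≈ 0.0009.
P(at least two equal) = 1 − 0.0009 = 0.9991.

0.9991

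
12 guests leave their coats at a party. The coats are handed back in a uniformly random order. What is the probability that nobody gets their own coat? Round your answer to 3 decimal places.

This is the derangement probability: permutations of 12 with no fixed point.
D(12) = 12! · (1 − 1/1! + 1/2! − ··· + (−1)^12/12!) = 176214841.
P = 176214841/479001600 = 16019531/43545600 ≈ 0.368.

0.368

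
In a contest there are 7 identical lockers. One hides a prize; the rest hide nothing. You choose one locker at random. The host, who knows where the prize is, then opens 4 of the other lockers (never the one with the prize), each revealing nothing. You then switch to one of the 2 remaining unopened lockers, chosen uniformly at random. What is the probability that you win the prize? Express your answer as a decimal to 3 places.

Your original locker holds the prize with probability 1/7, so the other 6 collectively hold it with probability 6/7.
The host can always find 4 empty lockers to open, so the reveals don't change that 6/7; it is now spread over the 2 remaining unopened lockers.
P(win by switching) = (6/7) · (1/2) = 3/7 ≈ 0.429.

0.429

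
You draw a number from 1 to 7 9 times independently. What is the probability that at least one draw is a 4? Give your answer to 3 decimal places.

P(no draw is a 4) = (6/7)^9 ≈ 0.250.
P(at least one) = 1 − 0.250 = 0.750.

0.750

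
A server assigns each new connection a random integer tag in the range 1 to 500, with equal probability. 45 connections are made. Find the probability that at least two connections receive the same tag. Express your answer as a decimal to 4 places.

0.8702

It's easier to compute the probability that all 45 are distinct.
P(all distinct) = 500/500 · 499/500 · ··· · 456/500 ≈ 0.1298.
So the probability of at least one match is 1 − 0.1298 = 0.8702.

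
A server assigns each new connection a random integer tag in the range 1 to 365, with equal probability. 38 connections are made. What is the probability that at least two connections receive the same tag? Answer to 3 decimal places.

It's easier to compute the probability that all 38 are distinct.
P(all distinct) = 365/365 · 364/365 · ··· · 328/365 ≈ 0.136.
So the probability of at least one match is 1 − 0.136 = 0.864.

0.864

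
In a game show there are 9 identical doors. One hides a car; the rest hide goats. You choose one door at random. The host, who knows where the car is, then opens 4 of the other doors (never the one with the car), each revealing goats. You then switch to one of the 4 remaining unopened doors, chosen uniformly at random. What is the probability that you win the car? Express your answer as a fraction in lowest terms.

Your original door holds the car with probability 1/9, so the other 8 collectively hold it with probability 8/9.
The host can always find 4 empty doors to open, so the reveals don't change that 8/9; it is now spread over the 4 remaining unopened doors.
P(win by switching) = (8/9) · (1/4) = 2/9.

2/9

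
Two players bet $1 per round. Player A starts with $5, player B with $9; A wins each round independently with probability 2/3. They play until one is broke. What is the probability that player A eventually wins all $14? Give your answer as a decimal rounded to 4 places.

Let r = q/p = (1/3)/(2/3) = 1/2. The recurrence P(i) = p·P(i+1) + q·P(i−1) with P(0)=0, P(14)=1 gives P(i) = (1 − r^i)/(1 − r^14).
P(5) = (1 − (1/2)^5) / (1 − (1/2)^14) = 15872/16383 ≈ 0.9688.

0.9688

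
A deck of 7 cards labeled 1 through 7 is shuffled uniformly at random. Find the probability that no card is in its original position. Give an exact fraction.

103/280

This is the derangement probability: permutations of 7 with no fixed point.
D(7) = 7! · (1 − 1/1! + 1/2! − ··· + (−1)^7/7!) = 1854.
P = 1854/5040 = 103/280.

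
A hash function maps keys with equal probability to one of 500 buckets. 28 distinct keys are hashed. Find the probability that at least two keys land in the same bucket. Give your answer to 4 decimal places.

It's easier to compute the probability that all 28 are distinct.
P(all distinct) = 500/500 · 499/500 · ··· · 473/500 ≈ 0.4629.
So the probability of at least one match is 1 − 0.4629 = 0.5371.

0.5371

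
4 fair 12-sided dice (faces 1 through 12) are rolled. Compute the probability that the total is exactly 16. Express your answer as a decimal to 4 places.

There are 12^4 = 20736 equally likely outcomes.
The number of ordered 4-tuples from {1,…,12} summing to 16 is 451.
P(sum = 16) = 451/20736 ≈ 0.0217.

0.0217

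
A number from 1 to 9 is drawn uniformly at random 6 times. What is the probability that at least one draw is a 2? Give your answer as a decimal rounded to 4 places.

0.5067

P(no draw is a 2) = (8/9)^6 ≈ 0.4933.
P(at least one) = 1 − 0.4933 = 0.5067.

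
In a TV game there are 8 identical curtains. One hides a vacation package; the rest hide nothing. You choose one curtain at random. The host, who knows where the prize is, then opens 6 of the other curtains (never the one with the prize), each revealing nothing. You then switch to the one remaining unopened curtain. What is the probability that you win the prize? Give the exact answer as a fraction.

Your original curtain holds the prize with probability 1/8, so the other 7 collectively hold it with probability 7/8.
The host can always find 6 empty curtains to open, so the reveals don't change that 7/8; it is now spread over the 1 remaining unopened curtain.
P(win by switching) = (7/8) · (1/1) = 7/8.

7/8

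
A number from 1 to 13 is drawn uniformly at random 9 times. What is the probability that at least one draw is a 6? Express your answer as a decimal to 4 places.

P(no draw is a 6) = (12/13)^9 ≈ 0.4866.
P(at least one) = 1 − 0.4866 = 0.5134.

0.5134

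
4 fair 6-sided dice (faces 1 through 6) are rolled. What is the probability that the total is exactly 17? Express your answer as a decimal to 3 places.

There are 6^4 = 1296 equally likely outcomes.
The number of ordered 4-tuples from {1,…,6} summing to 17 is 104.
P(sum = 17) = 104/1296 = 13/162 ≈ 0.080.

0.080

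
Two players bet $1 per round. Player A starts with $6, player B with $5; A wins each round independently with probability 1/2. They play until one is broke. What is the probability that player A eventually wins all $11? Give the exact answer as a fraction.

With a fair step, P(i) = ½P(i−1) + ½P(i+1) with P(0)=0, P(11)=1 has the linear solution P(i) = i/11.
P(6) = 6/11.

6/11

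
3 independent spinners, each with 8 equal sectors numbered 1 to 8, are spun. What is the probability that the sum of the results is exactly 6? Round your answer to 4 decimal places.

0.0195

There are 8^3 = 512 equally likely outcomes.
The number of ordered 3-tuples from {1,…,8} summing to 6 is 10.
P(sum = 6) = 10/512 = 5/256 ≈ 0.0195.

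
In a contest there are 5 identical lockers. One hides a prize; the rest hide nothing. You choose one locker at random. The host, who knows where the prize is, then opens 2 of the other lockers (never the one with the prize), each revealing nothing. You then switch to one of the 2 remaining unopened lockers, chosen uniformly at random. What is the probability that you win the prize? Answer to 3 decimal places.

Your original locker holds the prize with probability 1/5, so the other 4 collectively hold it with probability 4/5.
The host can always find 2 empty lockers to open, so the reveals don't change that 4/5; it is now spread over the 2 remaining unopened lockers.
P(win by switching) = (4/5) · (1/2) = 2/5 ≈ 0.400.

0.400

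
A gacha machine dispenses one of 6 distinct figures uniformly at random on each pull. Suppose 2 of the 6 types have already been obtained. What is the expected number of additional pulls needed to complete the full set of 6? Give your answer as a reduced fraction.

Starting from 2 distinct types, each trial gives a new one with probability (6−i)/6 when i types are held, so the wait for the next new type is 6/(6−i).
E = 6/4 + 6/3 + 6/2 + 6/1 = 25/2.

25/2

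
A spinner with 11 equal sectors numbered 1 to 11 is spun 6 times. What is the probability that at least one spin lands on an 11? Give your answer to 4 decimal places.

P(no spin lands on an 11) = (10/11)^6 ≈ 0.5645.
P(at least one) = 1 − 0.5645 = 0.4355.

0.4355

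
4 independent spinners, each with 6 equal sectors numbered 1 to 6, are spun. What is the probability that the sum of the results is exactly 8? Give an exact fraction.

There are 6^4 = 1296 equally likely outcomes.
The number of ordered 4-tuples from {1,…,6} summing to 8 is 35.
P(sum = 8) = 35/1296.

35/1296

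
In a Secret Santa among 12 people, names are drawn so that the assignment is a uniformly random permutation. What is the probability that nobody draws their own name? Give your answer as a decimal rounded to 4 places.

0.3679

This is the derangement probability: permutations of 12 with no fixed point.
D(12) = 12! · (1 − 1/1! + 1/2! − ··· + (−1)^12/12!) = 176214841.
P = 176214841/479001600 = 16019531/43545600 ≈ 0.3679.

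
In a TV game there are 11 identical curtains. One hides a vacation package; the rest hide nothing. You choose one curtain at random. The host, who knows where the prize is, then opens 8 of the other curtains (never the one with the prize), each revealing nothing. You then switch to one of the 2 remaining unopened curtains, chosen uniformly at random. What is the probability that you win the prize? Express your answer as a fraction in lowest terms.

Your original curtain holds the prize with probability 1/11, so the other 10 collectively hold it with probability 10/11.
The host can always find 8 empty curtains to open, so the reveals don't change that 10/11; it is now spread over the 2 remaining unopened curtains.
P(win by switching) = (10/11) · (1/2) = 5/11.

5/11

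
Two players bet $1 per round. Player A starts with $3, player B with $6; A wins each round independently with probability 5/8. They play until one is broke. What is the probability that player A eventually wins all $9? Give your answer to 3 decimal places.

Let r = q/p = (3/8)/(5/8) = 3/5. The recurrence P(i) = p·P(i+1) + q·P(i−1) with P(0)=0, P(9)=1 gives P(i) = (1 − r^i)/(1 − r^9).
P(3) = (1 − (3/5)^3) / (1 − (3/5)^9) = 15625/19729 ≈ 0.792.

0.792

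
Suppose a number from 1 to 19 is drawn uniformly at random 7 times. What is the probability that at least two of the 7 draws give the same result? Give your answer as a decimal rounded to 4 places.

0.7159

P(all 7 different) = 19/19 · 18/19 · ··· · 13/19 ≈ 0.2841.
P(at least two equal) = 1 − 0.2841 = 0.7159.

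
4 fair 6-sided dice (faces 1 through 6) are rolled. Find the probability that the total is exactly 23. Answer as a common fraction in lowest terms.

1/324

There are 6^4 = 1296 equally likely outcomes.
The number of ordered 4-tuples from {1,…,6} summing to 23 is 4.
P(sum = 23) = 4/1296 = 1/324.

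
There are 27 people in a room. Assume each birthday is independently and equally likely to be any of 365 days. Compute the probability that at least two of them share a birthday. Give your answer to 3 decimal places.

It's easier to compute the probability that all 27 are distinct.
P(all distinct) = 365/365 · 364/365 · ··· · 339/365 ≈ 0.373.
So the probability of at least one match is 1 − 0.373 = 0.627.

0.627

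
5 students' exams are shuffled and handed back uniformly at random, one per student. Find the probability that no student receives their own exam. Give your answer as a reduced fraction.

11/30

This is the derangement probability: permutations of 5 with no fixed point.
D(5) = 5! · (1 − 1/1! + 1/2! − ··· + (−1)^5/5!) = 44.
P = 44/120 = 11/30.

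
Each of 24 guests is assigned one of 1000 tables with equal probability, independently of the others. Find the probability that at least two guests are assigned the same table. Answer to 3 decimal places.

It's easier to compute the probability that all 24 are distinct.
P(all distinct) = 1000/1000 · 999/1000 · ··· · 977/1000 ≈ 0.757.
So the probability of at least one match is 1 − 0.757 = 0.243.

0.243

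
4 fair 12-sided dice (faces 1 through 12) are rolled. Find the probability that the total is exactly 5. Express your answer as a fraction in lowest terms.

1/5184

There are 12^4 = 20736 equally likely outcomes.
The number of ordered 4-tuples from {1,…,12} summing to 5 is 4.
P(sum = 5) = 4/20736 = 1/5184.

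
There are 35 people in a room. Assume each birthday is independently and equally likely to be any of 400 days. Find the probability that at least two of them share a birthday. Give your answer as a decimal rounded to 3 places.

0.784

It's easier to compute the probability that all 35 are distinct.
P(all distinct) = 400/400 · 399/400 · ··· · 366/400 ≈ 0.216.
So the probability of at least one match is 1 − 0.216 = 0.784.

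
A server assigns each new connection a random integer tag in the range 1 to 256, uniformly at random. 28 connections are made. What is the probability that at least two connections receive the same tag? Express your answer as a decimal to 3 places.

It's easier to compute the probability that all 28 are distinct.
P(all distinct) = 256/256 · 255/256 · ··· · 229/256 ≈ 0.216.
So the probability of at least one match is 1 − 0.216 = 0.784.

0.784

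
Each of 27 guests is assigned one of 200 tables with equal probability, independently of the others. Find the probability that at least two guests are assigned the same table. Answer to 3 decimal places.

0.841

It's easier to compute the probability that all 27 are distinct.
P(all distinct) = 200/200 · 199/200 · ··· · 174/200 ≈ 0.159.
So the probability of at least one match is 1 − 0.159 = 0.841.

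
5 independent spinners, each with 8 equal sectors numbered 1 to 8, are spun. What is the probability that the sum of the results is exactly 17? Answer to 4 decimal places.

0.0449

There are 8^5 = 32768 equally likely outcomes.
The number of ordered 5-tuples from {1,…,8} summing to 17 is 1470.
P(sum = 17) = 1470/32768 = 735/16384 ≈ 0.0449.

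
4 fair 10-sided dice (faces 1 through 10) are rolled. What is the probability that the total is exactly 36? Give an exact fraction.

There are 10^4 = 10000 equally likely outcomes.
The number of ordered 4-tuples from {1,…,10} summing to 36 is 35.
P(sum = 36) = 35/10000 = 7/2000.

7/2000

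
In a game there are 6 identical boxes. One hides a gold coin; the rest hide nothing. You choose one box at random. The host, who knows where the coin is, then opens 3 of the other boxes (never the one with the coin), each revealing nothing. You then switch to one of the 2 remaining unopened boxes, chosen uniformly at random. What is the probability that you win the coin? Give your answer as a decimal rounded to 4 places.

0.4167

Your original box holds the coin with probability 1/6, so the other 5 collectively hold it with probability 5/6.
The host can always find 3 empty boxes to open, so the reveals don't change that 5/6; it is now spread over the 2 remaining unopened boxes.
P(win by switching) = (5/6) · (1/2) = 5/12 ≈ 0.4167.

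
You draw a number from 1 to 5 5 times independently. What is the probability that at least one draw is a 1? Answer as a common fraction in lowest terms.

P(no draw is a 1) = (4/5)^5 = 1024/3125.
P(at least one) = 1 − 1024/3125 = 2101/3125.

2101/3125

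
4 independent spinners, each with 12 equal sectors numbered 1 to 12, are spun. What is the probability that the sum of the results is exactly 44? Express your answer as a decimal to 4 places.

There are 12^4 = 20736 equally likely outcomes.
The number of ordered 4-tuples from {1,…,12} summing to 44 is 35.
P(sum = 44) = 35/20736 ≈ 0.0017.

0.0017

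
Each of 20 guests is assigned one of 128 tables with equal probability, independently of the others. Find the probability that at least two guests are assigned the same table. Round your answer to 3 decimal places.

0.791

It's easier to compute the probability that all 20 are distinct.
P(all distinct) = 128/128 · 127/128 · ··· · 109/128 ≈ 0.209.
So the probability of at least one match is 1 − 0.209 = 0.791.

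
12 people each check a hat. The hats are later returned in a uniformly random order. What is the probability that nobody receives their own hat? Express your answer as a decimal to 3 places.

0.368

This is the derangement probability: permutations of 12 with no fixed point.
D(12) = 12! · (1 − 1/1! + 1/2! − ··· + (−1)^12/12!) = 176214841.
P = 176214841/479001600 = 16019531/43545600 ≈ 0.368.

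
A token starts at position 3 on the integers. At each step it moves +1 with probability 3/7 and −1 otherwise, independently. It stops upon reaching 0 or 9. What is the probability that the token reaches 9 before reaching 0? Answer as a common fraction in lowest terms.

729/6553

Let r = q/p = (4/7)/(3/7) = 4/3. The recurrence P(i) = p·P(i+1) + q·P(i−1) with P(0)=0, P(9)=1 gives P(i) = (1 − r^i)/(1 − r^9).
P(3) = (1 − (4/3)^3) / (1 − (4/3)^9) = 729/6553.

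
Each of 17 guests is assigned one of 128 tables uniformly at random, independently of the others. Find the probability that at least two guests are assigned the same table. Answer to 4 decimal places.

It's easier to compute the probability that all 17 are distinct.
P(all distinct) = 128/128 · 127/128 · ··· · 112/128 ≈ 0.3291.
So the probability of at least one match is 1 − 0.3291 = 0.6709.

0.6709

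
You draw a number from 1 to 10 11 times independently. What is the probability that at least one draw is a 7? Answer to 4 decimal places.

0.6862

P(no draw is a 7) = (9/10)^11 ≈ 0.3138.
P(at least one) = 1 − 0.3138 = 0.6862.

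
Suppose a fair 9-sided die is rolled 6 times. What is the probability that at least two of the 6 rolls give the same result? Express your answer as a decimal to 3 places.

P(all 6 different) = 9/9 · 8/9 · ··· · 4/9 ≈ 0.114.
P(at least two equal) = 1 − 0.114 = 0.886.

0.886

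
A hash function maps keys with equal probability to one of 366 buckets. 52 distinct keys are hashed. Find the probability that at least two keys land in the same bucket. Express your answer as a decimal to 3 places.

0.978

It's easier to compute the probability that all 52 are distinct.
P(all distinct) = 366/366 · 365/366 · ··· · 315/366 ≈ 0.022.
So the probability of at least one match is 1 − 0.022 = 0.978.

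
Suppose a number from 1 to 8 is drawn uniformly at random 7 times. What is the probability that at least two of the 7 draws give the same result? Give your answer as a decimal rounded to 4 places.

P(all 7 different) = 8/8 · 7/8 · ··· · 2/8 ≈ 0.0192.
P(at least two equal) = 1 − 0.0192 = 0.9808.

0.9808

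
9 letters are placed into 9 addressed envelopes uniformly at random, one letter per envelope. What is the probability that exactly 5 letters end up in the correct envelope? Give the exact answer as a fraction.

1/320

Choose which 5 of the 9 are fixed: C(9,5) = 126 ways.
The remaining 4 must have no fixed point: D(4) = 9.
P = 126·9/362880 = 1/320.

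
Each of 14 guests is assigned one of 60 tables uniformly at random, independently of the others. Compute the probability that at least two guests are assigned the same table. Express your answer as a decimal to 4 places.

0.8070

It's easier to compute the probability that all 14 are distinct.
P(all distinct) = 60/60 · 59/60 · ··· · 47/60 ≈ 0.1930.
So the probability of at least one match is 1 − 0.1930 = 0.8070.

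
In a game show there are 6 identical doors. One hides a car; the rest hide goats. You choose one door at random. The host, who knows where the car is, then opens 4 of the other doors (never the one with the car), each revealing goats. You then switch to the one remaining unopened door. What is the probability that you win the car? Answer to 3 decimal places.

Your original door holds the car with probability 1/6, so the other 5 collectively hold it with probability 5/6.
The host can always find 4 empty doors to open, so the reveals don't change that 5/6; it is now spread over the 1 remaining unopened door.
P(win by switching) = (5/6) · (1/1) = 5/6 ≈ 0.833.

0.833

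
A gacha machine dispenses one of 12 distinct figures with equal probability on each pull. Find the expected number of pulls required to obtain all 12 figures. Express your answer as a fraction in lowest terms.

After i distinct types are collected, each trial gives a new one with probability (12−i)/12, so the expected wait for the next new type is 12/(12−i).
E = 12/12 + 12/11 + 12/10 + 12/9 + 12/8 + 12/7 + 12/6 + 12/5 + 12/4 + 12/3 + 12/2 + 12/1 = 86021/2310.

86021/2310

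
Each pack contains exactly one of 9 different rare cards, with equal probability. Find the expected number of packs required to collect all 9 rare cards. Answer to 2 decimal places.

25.46

After i distinct types are collected, each trial gives a new one with probability (9−i)/9, so the expected wait for the next new type is 9/(9−i).
E = 9/9 + 9/8 + 9/7 + 9/6 + 9/5 + 9/4 + 9/3 + 9/2 + 9/1 = 7129/280 ≈ 25.46.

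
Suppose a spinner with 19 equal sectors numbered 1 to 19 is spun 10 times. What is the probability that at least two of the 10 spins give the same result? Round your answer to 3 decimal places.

0.945

P(all 10 different) = 19/19 · 18/19 · ··· · 10/19 ≈ 0.055.
P(at least two equal) = 1 − 0.055 = 0.945.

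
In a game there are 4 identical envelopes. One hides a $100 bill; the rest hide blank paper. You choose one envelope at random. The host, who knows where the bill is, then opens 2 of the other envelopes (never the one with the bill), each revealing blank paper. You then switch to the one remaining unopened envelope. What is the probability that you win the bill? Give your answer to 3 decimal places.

0.750

Your original envelope holds the bill with probability 1/4, so the other 3 collectively hold it with probability 3/4.
The host can always find 2 empty envelopes to open, so the reveals don't change that 3/4; it is now spread over the 1 remaining unopened envelope.
P(win by switching) = (3/4) · (1/1) = 3/4 ≈ 0.750.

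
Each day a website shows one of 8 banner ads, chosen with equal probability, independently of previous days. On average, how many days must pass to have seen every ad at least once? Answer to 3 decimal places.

21.743

After i distinct types are collected, each trial gives a new one with probability (8−i)/8, so the expected wait for the next new type is 8/(8−i).
E = 8/8 + 8/7 + 8/6 + 8/5 + 8/4 + 8/3 + 8/2 + 8/1 = 761/35 ≈ 21.743.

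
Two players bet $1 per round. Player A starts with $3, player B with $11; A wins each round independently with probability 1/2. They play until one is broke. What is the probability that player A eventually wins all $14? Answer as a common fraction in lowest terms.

With a fair step, P(i) = ½P(i−1) + ½P(i+1) with P(0)=0, P(14)=1 has the linear solution P(i) = i/14.
P(3) = 3/14.

3/14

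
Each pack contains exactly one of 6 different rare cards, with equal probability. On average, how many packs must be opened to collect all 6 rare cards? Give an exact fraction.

147/10

After i distinct types are collected, each trial gives a new one with probability (6−i)/6, so the expected wait for the next new type is 6/(6−i).
E = 6/6 + 6/5 + 6/4 + 6/3 + 6/2 + 6/1 = 147/10.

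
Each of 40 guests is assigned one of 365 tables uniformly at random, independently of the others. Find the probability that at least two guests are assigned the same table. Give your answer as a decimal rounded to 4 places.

It's easier to compute the probability that all 40 are distinct.
P(all distinct) = 365/365 · 364/365 · ··· · 326/365 ≈ 0.1088.
So the probability of at least one match is 1 − 0.1088 = 0.8912.

0.8912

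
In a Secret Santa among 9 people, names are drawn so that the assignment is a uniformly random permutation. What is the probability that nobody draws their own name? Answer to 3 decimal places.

This is the derangement probability: permutations of 9 with no fixed point.
D(9) = 9! · (1 − 1/1! + 1/2! − ··· + (−1)^9/9!) = 133496.
P = 133496/362880 = 16687/45360 ≈ 0.368.

0.368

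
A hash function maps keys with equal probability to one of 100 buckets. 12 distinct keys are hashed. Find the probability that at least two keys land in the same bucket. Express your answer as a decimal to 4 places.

0.4968

It's easier to compute the probability that all 12 are distinct.
P(all distinct) = 100/100 · 99/100 · ··· · 89/100 ≈ 0.5032.
So the probability of at least one match is 1 − 0.5032 = 0.4968.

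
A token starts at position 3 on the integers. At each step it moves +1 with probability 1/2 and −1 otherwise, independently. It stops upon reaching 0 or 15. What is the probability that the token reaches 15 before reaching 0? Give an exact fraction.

With a fair step, P(i) = ½P(i−1) + ½P(i+1) with P(0)=0, P(15)=1 has the linear solution P(i) = i/15.
P(3) = 3/15 = 1/5.

1/5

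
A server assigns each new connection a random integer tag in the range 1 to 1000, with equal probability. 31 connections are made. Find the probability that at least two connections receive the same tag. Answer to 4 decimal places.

It's easier to compute the probability that all 31 are distinct.
P(all distinct) = 1000/1000 · 999/1000 · ··· · 970/1000 ≈ 0.6251.
So the probability of at least one match is 1 − 0.6251 = 0.3749.

0.3749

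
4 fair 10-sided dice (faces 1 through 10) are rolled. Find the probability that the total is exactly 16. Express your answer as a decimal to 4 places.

There are 10^4 = 10000 equally likely outcomes.
The number of ordered 4-tuples from {1,…,10} summing to 16 is 415.
P(sum = 16) = 415/10000 = 83/2000 ≈ 0.0415.

0.0415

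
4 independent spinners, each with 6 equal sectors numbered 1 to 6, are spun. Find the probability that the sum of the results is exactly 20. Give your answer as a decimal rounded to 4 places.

There are 6^4 = 1296 equally likely outcomes.
The number of ordered 4-tuples from {1,…,6} summing to 20 is 35.
P(sum = 20) = 35/1296 ≈ 0.0270.

0.0270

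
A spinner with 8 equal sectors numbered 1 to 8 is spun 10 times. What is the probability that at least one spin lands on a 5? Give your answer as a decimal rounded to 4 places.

P(no spin lands on a 5) = (7/8)^10 ≈ 0.2631.
P(at least one) = 1 − 0.2631 = 0.7369.

0.7369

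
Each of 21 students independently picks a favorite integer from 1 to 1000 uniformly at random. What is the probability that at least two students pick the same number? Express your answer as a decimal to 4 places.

It's easier to compute the probability that all 21 are distinct.
P(all distinct) = 1000/1000 · 999/1000 · ··· · 980/1000 ≈ 0.8094.
So the probability of at least one match is 1 − 0.8094 = 0.1906.

0.1906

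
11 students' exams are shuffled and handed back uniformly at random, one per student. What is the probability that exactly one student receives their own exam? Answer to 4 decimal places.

0.3679

Choose which one is fixed: C(11,1) = 11 ways.
The remaining 10 must have no fixed point: D(10) = 1334961.
P = 11·1334961/39916800 = 16481/44800 ≈ 0.3679.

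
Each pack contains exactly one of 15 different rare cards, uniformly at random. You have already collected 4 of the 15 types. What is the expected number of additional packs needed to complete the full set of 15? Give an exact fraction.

Starting from 4 distinct types, each trial gives a new one with probability (15−i)/15 when i types are held, so the wait for the next new type is 15/(15−i).
E = 15/11 + 15/10 + 15/9 + 15/8 + 15/7 + 15/6 + 15/5 + 15/4 + 15/3 + 15/2 + 15/1 = 83711/1848.

83711/1848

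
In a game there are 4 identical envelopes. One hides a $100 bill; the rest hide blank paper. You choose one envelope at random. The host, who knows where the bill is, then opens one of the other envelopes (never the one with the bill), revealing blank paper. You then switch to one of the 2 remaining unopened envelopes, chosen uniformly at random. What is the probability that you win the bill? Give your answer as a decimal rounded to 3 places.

Your original envelope holds the bill with probability 1/4, so the other 3 collectively hold it with probability 3/4.
The host can always find an empty envelope to open, so this doesn't change that 3/4; it is now spread over the 2 remaining unopened envelopes.
P(win by switching) = (3/4) · (1/2) = 3/8 ≈ 0.375.

0.375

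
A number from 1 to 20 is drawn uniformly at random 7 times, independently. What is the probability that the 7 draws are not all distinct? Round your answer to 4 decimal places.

0.6948

P(all 7 different) = 20/20 · 19/20 · ··· · 14/20 ≈ 0.3052.
P(at least two equal) = 1 − 0.3052 = 0.6948.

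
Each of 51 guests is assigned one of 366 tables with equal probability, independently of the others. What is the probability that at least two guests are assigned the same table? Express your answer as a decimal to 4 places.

0.9742

It's easier to compute the probability that all 51 are distinct.
P(all distinct) = 366/366 · 365/366 · ··· · 316/366 ≈ 0.0258.
So the probability of at least one match is 1 − 0.0258 = 0.9742.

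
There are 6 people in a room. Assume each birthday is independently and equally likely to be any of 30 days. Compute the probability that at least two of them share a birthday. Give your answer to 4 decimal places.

It's easier to compute the probability that all 6 are distinct.
P(all distinct) = 30/30 · 29/30 · ··· · 25/30 ≈ 0.5864.
So the probability of at least one match is 1 − 0.5864 = 0.4136.

0.4136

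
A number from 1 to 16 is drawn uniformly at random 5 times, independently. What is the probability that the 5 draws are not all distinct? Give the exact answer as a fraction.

P(all 5 different) = 16/16 · 15/16 · ··· · 12/16 = 4095/8192.
P(at least two equal) = 1 − 4095/8192 = 4097/8192.

4097/8192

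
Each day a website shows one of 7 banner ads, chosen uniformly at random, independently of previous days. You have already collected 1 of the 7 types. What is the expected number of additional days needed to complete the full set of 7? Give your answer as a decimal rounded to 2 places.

Starting from 1 distinct type, each trial gives a new one with probability (7−i)/7 when i types are held, so the wait for the next new type is 7/(7−i).
E = 7/6 + 7/5 + 7/4 + 7/3 + 7/2 + 7/1 = 343/20 ≈ 17.15.

17.15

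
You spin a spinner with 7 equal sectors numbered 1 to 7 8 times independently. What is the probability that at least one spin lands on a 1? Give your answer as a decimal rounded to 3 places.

0.709

P(no spin lands on a 1) = (6/7)^8 ≈ 0.291.
P(at least one) = 1 − 0.291 = 0.709.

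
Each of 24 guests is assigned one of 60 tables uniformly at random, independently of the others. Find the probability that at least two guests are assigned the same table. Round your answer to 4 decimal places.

0.9953

It's easier to compute the probability that all 24 are distinct.
P(all distinct) = 60/60 · 59/60 · ··· · 37/60 ≈ 0.0047.
So the probability of at least one match is 1 − 0.0047 = 0.9953.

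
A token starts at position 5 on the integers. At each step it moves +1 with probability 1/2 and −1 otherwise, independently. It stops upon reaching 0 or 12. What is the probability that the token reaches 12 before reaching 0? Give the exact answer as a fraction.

5/12

With a fair step, P(i) = ½P(i−1) + ½P(i+1) with P(0)=0, P(12)=1 has the linear solution P(i) = i/12.
P(5) = 5/12.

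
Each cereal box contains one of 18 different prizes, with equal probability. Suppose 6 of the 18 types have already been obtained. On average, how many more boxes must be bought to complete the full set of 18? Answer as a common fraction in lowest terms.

Starting from 6 distinct types, each trial gives a new one with probability (18−i)/18 when i types are held, so the wait for the next new type is 18/(18−i).
E = 18/12 + 18/11 + 18/10 + 18/9 + 18/8 + 18/7 + 18/6 + 18/5 + 18/4 + 18/3 + 18/2 + 18/1 = 86021/1540.

86021/1540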